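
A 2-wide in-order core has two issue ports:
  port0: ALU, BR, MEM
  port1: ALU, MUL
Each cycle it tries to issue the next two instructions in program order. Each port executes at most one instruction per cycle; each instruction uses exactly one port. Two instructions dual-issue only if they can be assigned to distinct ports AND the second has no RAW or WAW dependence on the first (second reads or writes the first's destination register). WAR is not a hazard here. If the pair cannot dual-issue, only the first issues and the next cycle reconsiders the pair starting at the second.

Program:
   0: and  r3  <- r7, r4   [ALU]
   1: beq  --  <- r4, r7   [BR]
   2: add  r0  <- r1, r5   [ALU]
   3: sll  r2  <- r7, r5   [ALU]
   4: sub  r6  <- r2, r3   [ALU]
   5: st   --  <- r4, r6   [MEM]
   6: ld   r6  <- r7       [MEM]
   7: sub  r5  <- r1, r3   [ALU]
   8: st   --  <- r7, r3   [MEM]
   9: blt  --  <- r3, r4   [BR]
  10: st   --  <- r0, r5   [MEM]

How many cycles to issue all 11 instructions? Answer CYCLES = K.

  cy0 -> i0,i1 (and+beq) pair
  cy1 -> i2,i3 (add+sll) pair
  cy2 -> i4 (sub) RAW r6
  cy3 -> i5 (st) no-port MEM/MEM
  cy4 -> i6,i7 (ld+sub) pair
  cy5 -> i8 (st) no-port MEM/BR
  cy6 -> i9 (blt) no-port BR/MEM
  cy7 -> i10 (st) tail

CYCLES = 8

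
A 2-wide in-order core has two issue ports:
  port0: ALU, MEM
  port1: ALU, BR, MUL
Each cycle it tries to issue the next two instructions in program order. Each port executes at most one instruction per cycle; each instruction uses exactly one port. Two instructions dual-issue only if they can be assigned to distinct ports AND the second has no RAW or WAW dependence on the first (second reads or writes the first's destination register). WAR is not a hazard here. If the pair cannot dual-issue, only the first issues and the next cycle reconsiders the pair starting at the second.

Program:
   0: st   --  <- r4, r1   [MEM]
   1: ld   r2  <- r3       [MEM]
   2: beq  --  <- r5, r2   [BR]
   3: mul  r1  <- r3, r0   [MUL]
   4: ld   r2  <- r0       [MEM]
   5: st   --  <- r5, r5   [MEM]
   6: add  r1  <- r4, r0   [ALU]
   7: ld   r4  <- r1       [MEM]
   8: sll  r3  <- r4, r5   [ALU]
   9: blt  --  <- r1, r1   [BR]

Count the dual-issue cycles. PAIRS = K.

  cy0 -> i0 (st) no-port MEM/MEM
  cy1 -> i1 (ld) RAW r2
  cy2 -> i2 (beq) no-port BR/MUL
  cy3 -> i3&i4 (mul;ld) dual
  cy4 -> i5&i6 (st;add) dual
  cy5 -> i7 (ld) RAW r4
  cy6 -> i8&i9 (sll;blt) dual

PAIRS = 3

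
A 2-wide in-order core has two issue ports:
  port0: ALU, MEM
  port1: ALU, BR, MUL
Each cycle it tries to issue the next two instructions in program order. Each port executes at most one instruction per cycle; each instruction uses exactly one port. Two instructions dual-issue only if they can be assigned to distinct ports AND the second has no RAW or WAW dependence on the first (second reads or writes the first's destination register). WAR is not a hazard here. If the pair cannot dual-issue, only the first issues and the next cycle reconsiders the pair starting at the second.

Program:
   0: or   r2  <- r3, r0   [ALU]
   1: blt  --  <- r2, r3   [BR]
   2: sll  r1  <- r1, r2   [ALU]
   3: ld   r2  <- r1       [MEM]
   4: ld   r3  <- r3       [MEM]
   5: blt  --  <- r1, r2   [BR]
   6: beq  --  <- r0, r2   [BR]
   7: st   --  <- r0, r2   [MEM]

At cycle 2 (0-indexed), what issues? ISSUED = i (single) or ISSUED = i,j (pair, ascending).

ISSUED = 3

0. or.ALU @i0  | RAW r2
1. blt.BR/sll.ALU @i1/i2  | 2-wide
2. ld.MEM @i3  | no-port MEM/MEM
3. ld.MEM/blt.BR @i4/i5  | 2-wide
4. beq.BR/st.MEM @i6/i7  | 2-wide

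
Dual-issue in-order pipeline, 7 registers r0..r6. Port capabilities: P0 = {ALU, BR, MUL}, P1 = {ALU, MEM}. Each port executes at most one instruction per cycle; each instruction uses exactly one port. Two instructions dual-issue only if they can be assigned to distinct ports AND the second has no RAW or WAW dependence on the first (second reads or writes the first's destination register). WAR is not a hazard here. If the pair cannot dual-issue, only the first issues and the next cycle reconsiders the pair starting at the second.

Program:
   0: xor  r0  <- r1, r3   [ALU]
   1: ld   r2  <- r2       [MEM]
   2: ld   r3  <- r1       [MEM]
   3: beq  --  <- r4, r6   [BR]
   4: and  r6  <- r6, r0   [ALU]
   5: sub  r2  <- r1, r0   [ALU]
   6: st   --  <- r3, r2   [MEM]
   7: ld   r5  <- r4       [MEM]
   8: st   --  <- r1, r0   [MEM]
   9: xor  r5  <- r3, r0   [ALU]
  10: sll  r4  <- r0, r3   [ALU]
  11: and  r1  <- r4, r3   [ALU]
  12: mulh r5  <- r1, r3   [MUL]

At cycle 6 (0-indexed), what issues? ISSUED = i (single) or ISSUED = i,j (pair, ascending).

ISSUED = 10

c0: i0&i1 xor+ld  pair
c1: i2&i3 ld+beq  pair
c2: i4&i5 and+sub  pair
c3: i6 st  no-port MEM/MEM
c4: i7 ld  no-port MEM/MEM
c5: i8&i9 st+xor  pair
c6: i10 sll  RAW r4
c7: i11 and  RAW r1
c8: i12 mulh  tail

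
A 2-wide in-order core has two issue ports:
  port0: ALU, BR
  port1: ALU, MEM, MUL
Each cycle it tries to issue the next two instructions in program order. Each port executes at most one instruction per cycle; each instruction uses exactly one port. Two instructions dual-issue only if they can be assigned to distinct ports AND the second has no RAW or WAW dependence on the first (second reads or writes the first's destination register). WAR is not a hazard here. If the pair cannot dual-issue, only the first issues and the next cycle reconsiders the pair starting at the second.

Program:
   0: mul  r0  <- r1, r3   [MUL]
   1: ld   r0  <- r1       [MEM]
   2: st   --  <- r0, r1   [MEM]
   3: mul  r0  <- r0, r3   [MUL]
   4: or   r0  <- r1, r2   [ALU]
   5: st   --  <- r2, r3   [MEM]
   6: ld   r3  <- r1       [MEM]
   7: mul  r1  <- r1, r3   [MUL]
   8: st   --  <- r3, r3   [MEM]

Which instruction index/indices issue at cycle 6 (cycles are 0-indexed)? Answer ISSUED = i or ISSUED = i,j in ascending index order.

ISSUED = 7

t=0 i0:mul ; no-port MUL/MEM
t=1 i1:ld ; no-port MEM/MEM
t=2 i2:st ; no-port MEM/MUL
t=3 i3:mul ; WAW r0
t=4 i4+i5:or st ; 2-wide
t=5 i6:ld ; no-port MEM/MUL
t=6 i7:mul ; no-port MUL/MEM
t=7 i8:st ; tail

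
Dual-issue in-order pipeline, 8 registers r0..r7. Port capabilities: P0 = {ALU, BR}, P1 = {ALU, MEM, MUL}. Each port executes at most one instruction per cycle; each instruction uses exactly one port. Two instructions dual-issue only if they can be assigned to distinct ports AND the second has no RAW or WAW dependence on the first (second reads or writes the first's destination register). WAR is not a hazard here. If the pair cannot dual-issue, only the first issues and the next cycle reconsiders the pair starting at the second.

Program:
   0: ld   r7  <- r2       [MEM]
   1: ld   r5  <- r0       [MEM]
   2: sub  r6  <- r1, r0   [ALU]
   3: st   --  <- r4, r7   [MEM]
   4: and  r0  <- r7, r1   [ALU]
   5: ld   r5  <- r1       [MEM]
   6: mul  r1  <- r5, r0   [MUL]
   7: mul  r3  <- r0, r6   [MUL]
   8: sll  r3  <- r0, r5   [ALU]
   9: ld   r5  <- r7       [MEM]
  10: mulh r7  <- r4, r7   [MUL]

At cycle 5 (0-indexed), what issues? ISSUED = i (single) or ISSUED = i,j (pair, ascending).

ISSUED = 7

c0: i0 ld.MEM  no-port MEM/MEM
c1: i1&i2 ld.MEM/sub.ALU  dual
c2: i3&i4 st.MEM/and.ALU  dual
c3: i5 ld.MEM  no-port MEM/MUL
c4: i6 mul.MUL  no-port MUL/MUL
c5: i7 mul.MUL  WAW r3
c6: i8&i9 sll.ALU/ld.MEM  dual
c7: i10 mulh.MUL  tail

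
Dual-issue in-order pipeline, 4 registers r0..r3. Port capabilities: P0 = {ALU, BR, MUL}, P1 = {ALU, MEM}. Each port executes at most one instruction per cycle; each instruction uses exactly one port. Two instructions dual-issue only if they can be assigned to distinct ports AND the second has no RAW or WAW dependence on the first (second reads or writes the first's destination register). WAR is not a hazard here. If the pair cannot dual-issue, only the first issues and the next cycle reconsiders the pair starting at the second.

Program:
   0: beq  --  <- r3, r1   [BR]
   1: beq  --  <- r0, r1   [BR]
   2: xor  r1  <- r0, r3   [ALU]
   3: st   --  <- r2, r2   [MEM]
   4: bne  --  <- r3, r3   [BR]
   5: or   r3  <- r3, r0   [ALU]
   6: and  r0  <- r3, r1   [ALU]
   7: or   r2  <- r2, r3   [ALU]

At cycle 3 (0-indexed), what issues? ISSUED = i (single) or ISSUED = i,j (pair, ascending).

ISSUED = 5

#0 head=0: beq.BR i0 no-port BR/BR
#1 head=1: beq.BR/xor.ALU i1+i2 2-wide
#2 head=3: st.MEM/bne.BR i3+i4 2-wide
#3 head=5: or.ALU i5 RAW r3
#4 head=6: and.ALU/or.ALU i6+i7 2-wide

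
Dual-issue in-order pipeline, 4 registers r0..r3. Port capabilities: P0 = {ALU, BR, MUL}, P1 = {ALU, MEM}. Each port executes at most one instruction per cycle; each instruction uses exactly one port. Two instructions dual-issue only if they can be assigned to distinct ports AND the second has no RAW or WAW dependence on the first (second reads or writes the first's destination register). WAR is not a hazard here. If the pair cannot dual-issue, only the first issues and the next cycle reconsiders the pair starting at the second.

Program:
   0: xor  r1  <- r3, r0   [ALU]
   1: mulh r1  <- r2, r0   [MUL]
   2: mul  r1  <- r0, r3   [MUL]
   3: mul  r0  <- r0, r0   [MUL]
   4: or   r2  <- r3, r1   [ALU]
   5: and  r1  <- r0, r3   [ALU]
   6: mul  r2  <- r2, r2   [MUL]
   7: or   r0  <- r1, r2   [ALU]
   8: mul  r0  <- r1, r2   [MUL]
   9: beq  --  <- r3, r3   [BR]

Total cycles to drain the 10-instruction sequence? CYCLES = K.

CYCLES = 8

[0] i0  xor.ALU  -- WAW r1
[1] i1  mulh.MUL  -- no-port MUL/MUL
[2] i2  mul.MUL  -- no-port MUL/MUL
[3] i3/i4  mul.MUL+or.ALU  -- dual
[4] i5/i6  and.ALU+mul.MUL  -- dual
[5] i7  or.ALU  -- WAW r0
[6] i8  mul.MUL  -- no-port MUL/BR
[7] i9  beq.BR  -- tail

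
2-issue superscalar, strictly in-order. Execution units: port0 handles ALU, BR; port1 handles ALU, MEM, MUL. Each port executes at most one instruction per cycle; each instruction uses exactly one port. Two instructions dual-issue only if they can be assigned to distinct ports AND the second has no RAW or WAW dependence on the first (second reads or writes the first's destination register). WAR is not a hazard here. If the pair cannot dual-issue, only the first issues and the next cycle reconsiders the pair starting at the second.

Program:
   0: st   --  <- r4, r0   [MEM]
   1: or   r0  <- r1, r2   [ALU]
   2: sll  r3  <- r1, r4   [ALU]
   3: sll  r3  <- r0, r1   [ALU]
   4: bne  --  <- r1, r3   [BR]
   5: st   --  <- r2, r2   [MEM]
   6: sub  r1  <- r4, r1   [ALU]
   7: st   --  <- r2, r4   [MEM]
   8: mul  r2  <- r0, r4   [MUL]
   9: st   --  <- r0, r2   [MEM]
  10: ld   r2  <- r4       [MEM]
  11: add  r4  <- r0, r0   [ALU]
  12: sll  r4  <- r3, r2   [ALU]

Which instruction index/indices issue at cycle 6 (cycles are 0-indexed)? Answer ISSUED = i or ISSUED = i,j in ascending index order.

ISSUED = 9

c0: i0&i1 st.MEM or.ALU  pair
c1: i2 sll.ALU  WAW r3
c2: i3 sll.ALU  RAW r3
c3: i4&i5 bne.BR st.MEM  pair
c4: i6&i7 sub.ALU st.MEM  pair
c5: i8 mul.MUL  no-port MUL/MEM
c6: i9 st.MEM  no-port MEM/MEM
c7: i10&i11 ld.MEM add.ALU  pair
c8: i12 sll.ALU  tail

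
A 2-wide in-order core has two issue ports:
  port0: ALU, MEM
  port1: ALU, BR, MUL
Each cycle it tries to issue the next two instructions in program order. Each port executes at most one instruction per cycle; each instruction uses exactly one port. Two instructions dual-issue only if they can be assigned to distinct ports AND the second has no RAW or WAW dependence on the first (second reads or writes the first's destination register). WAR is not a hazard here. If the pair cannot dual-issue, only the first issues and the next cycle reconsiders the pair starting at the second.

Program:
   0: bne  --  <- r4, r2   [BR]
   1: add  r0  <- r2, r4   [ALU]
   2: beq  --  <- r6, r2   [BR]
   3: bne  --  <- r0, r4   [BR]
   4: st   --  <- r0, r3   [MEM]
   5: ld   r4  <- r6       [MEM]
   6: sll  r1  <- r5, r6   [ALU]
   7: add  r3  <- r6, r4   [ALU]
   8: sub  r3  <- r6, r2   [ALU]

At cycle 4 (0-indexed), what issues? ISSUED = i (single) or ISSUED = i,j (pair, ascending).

ISSUED = 7

t=0 i0&i1:bne/add ; 2-wide
t=1 i2:beq ; no-port BR/BR
t=2 i3&i4:bne/st ; 2-wide
t=3 i5&i6:ld/sll ; 2-wide
t=4 i7:add ; WAW r3
t=5 i8:sub ; tail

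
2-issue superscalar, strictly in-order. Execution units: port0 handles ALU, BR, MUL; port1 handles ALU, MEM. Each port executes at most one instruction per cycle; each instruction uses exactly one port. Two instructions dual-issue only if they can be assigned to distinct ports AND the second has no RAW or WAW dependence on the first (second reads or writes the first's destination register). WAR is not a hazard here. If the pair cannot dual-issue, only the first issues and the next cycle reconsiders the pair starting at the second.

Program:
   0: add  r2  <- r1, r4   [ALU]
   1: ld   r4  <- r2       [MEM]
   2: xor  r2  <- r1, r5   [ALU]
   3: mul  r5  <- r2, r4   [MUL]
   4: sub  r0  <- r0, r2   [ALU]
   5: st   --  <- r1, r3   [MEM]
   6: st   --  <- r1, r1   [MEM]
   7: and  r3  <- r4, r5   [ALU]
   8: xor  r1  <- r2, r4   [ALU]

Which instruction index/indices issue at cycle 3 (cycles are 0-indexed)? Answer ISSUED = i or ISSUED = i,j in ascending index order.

ISSUED = 5

[0] i0  add  -- RAW r2
[1] i1,i2  ld+xor  -- pair
[2] i3,i4  mul+sub  -- pair
[3] i5  st  -- no-port MEM/MEM
[4] i6,i7  st+and  -- pair
[5] i8  xor  -- tail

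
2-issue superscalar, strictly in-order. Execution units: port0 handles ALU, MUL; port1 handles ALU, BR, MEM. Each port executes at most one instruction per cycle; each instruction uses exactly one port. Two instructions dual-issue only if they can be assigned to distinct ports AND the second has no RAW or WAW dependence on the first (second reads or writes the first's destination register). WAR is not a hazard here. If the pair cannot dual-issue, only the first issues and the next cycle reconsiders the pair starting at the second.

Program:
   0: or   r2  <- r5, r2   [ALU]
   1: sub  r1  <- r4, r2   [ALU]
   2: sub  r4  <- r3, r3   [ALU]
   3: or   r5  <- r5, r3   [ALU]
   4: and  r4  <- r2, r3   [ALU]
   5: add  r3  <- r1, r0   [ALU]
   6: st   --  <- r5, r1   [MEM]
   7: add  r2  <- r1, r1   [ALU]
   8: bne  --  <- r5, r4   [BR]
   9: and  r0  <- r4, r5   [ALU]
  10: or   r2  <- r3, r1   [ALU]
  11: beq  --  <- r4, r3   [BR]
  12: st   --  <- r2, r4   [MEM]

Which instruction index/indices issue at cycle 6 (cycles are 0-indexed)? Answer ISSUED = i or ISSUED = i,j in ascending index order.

0. or.ALU @i0  | RAW r2
1. sub.ALU sub.ALU @i1+i2  | pair
2. or.ALU and.ALU @i3+i4  | pair
3. add.ALU st.MEM @i5+i6  | pair
4. add.ALU bne.BR @i7+i8  | pair
5. and.ALU or.ALU @i9+i10  | pair
6. beq.BR @i11  | no-port BR/MEM
7. st.MEM @i12  | tail

ISSUED = 11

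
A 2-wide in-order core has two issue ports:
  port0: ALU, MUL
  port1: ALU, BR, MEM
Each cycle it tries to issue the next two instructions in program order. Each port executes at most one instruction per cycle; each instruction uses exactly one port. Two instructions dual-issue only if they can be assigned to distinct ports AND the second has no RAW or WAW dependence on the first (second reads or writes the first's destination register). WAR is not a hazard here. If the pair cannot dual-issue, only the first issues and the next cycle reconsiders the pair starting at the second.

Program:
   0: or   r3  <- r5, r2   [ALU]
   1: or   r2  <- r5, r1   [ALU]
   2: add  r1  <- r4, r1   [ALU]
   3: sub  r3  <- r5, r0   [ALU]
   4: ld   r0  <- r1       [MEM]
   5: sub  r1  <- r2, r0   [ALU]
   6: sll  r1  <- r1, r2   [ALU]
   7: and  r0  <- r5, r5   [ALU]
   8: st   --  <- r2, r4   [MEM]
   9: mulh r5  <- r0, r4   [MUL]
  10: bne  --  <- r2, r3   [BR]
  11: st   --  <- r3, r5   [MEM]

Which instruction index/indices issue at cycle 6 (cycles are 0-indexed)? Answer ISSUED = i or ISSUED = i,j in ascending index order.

  cy0 -> i0+i1 (or;or) 2-wide
  cy1 -> i2+i3 (add;sub) 2-wide
  cy2 -> i4 (ld) RAW r0
  cy3 -> i5 (sub) RAW+WAW r1
  cy4 -> i6+i7 (sll;and) 2-wide
  cy5 -> i8+i9 (st;mulh) 2-wide
  cy6 -> i10 (bne) no-port BR/MEM
  cy7 -> i11 (st) tail

ISSUED = 10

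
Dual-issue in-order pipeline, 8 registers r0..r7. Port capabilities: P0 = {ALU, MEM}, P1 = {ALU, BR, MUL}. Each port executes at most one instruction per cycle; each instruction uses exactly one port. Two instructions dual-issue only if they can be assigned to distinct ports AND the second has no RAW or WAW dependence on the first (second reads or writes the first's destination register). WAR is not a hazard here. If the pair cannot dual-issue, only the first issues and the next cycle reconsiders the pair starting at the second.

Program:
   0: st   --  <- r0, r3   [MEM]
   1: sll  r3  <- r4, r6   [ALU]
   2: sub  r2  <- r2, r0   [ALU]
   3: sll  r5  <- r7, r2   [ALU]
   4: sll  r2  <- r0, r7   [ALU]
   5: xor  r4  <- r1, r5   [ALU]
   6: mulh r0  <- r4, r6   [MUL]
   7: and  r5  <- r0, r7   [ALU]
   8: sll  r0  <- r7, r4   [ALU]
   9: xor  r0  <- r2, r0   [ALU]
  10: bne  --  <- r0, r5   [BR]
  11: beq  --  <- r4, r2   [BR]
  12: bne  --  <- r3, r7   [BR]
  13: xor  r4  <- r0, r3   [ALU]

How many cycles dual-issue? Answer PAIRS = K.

PAIRS = 4

0. st.MEM;sll.ALU @i0/i1  | pair
1. sub.ALU @i2  | RAW r2
2. sll.ALU;sll.ALU @i3/i4  | pair
3. xor.ALU @i5  | RAW r4
4. mulh.MUL @i6  | RAW r0
5. and.ALU;sll.ALU @i7/i8  | pair
6. xor.ALU @i9  | RAW r0
7. bne.BR @i10  | no-port BR/BR
8. beq.BR @i11  | no-port BR/BR
9. bne.BR;xor.ALU @i12/i13  | pair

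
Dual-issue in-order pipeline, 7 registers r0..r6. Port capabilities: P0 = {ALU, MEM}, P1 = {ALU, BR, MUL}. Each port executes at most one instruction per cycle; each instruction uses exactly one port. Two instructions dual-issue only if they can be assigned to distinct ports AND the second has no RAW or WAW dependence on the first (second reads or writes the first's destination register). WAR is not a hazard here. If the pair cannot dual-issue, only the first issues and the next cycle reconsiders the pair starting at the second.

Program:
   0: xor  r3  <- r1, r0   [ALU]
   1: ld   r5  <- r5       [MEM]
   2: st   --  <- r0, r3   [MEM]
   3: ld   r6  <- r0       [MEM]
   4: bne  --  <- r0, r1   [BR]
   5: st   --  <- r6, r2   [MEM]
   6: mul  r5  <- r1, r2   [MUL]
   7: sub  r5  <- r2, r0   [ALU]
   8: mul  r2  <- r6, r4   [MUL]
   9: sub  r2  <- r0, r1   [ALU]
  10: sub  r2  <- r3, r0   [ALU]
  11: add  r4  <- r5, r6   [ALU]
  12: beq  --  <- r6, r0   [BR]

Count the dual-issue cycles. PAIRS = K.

PAIRS = 5

t=0 i0+i1:xor.ALU+ld.MEM ; pair
t=1 i2:st.MEM ; no-port MEM/MEM
t=2 i3+i4:ld.MEM+bne.BR ; pair
t=3 i5+i6:st.MEM+mul.MUL ; pair
t=4 i7+i8:sub.ALU+mul.MUL ; pair
t=5 i9:sub.ALU ; WAW r2
t=6 i10+i11:sub.ALU+add.ALU ; pair
t=7 i12:beq.BR ; tail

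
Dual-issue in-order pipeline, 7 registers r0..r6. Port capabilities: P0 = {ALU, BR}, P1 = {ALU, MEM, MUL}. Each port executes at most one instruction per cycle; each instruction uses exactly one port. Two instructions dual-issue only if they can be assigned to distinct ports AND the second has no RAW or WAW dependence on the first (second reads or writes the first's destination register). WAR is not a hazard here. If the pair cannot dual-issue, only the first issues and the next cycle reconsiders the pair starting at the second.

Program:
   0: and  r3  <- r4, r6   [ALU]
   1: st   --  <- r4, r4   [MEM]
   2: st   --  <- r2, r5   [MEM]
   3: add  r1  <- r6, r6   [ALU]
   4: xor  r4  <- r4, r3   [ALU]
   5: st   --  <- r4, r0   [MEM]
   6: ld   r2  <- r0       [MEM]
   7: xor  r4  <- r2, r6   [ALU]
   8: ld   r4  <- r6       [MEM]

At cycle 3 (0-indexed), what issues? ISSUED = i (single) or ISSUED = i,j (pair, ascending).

c0: i0&i1 and.ALU/st.MEM  pair
c1: i2&i3 st.MEM/add.ALU  pair
c2: i4 xor.ALU  RAW r4
c3: i5 st.MEM  no-port MEM/MEM
c4: i6 ld.MEM  RAW r2
c5: i7 xor.ALU  WAW r4
c6: i8 ld.MEM  tail

ISSUED = 5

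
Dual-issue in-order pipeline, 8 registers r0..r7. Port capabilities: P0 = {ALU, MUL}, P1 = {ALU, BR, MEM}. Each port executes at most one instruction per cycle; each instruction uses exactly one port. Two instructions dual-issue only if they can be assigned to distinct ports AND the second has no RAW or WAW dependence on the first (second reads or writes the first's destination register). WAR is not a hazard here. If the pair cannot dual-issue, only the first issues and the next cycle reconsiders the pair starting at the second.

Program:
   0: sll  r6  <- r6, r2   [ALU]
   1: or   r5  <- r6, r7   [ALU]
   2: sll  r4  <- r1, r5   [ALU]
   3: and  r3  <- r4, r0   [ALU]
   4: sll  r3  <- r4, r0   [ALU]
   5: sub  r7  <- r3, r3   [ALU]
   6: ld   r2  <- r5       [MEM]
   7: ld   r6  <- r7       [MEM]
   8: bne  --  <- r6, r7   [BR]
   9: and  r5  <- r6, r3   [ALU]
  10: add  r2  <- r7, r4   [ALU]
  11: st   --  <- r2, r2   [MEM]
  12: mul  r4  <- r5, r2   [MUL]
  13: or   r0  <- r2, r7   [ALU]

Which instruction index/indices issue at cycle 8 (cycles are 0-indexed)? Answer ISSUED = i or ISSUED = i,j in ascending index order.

[0] i0  sll.ALU  -- RAW r6
[1] i1  or.ALU  -- RAW r5
[2] i2  sll.ALU  -- RAW r4
[3] i3  and.ALU  -- WAW r3
[4] i4  sll.ALU  -- RAW r3
[5] i5+i6  sub.ALU/ld.MEM  -- pair
[6] i7  ld.MEM  -- no-port MEM/BR
[7] i8+i9  bne.BR/and.ALU  -- pair
[8] i10  add.ALU  -- RAW r2
[9] i11+i12  st.MEM/mul.MUL  -- pair
[10] i13  or.ALU  -- tail

ISSUED = 10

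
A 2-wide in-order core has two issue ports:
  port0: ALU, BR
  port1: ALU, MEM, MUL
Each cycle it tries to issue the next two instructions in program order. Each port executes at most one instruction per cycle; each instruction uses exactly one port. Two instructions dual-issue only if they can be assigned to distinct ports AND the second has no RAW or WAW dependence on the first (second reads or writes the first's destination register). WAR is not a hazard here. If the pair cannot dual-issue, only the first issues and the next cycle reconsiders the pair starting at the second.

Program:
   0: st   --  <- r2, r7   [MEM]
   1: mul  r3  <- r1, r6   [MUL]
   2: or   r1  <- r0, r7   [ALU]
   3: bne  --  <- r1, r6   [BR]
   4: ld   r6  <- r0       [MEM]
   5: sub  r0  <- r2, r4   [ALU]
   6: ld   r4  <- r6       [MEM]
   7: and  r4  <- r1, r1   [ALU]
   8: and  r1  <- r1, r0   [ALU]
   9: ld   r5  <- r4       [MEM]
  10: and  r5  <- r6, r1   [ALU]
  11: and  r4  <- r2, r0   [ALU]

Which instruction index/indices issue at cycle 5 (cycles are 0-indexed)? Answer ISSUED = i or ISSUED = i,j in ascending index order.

ISSUED = 9

#0 head=0: st i0 no-port MEM/MUL
#1 head=1: mul or i1,i2 2-wide
#2 head=3: bne ld i3,i4 2-wide
#3 head=5: sub ld i5,i6 2-wide
#4 head=7: and and i7,i8 2-wide
#5 head=9: ld i9 WAW r5
#6 head=10: and and i10,i11 2-wide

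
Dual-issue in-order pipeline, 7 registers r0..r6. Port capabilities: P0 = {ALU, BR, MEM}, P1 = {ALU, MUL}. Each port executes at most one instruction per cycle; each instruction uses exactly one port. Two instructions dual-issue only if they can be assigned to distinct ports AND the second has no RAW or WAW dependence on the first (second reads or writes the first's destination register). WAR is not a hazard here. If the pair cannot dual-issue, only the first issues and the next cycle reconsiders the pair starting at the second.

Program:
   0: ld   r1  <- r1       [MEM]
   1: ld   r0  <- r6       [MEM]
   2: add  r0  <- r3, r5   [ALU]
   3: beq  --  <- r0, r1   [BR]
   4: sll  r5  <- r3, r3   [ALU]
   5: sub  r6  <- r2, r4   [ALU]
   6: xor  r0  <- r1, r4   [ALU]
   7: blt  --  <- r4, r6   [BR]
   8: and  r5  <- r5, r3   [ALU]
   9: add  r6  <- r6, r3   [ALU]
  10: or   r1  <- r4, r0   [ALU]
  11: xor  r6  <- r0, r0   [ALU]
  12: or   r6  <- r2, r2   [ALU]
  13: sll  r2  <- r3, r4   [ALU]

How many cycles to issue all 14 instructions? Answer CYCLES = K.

[0] i0  ld.MEM  -- no-port MEM/MEM
[1] i1  ld.MEM  -- WAW r0
[2] i2  add.ALU  -- RAW r0
[3] i3+i4  beq.BR sll.ALU  -- pair
[4] i5+i6  sub.ALU xor.ALU  -- pair
[5] i7+i8  blt.BR and.ALU  -- pair
[6] i9+i10  add.ALU or.ALU  -- pair
[7] i11  xor.ALU  -- WAW r6
[8] i12+i13  or.ALU sll.ALU  -- pair

CYCLES = 9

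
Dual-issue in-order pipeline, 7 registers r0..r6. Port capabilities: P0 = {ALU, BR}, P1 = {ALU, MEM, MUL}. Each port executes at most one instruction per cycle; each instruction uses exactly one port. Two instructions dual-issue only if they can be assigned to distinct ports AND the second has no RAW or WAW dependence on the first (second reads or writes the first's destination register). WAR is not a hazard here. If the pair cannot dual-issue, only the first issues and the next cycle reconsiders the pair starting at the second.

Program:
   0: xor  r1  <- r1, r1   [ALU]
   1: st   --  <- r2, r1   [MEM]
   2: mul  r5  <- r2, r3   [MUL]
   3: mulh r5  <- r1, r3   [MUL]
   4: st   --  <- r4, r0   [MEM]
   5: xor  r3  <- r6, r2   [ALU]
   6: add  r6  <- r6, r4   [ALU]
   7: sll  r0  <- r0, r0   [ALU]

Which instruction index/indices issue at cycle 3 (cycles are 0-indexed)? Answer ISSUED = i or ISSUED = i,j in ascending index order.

ISSUED = 3

c0: i0 xor.ALU  RAW r1
c1: i1 st.MEM  no-port MEM/MUL
c2: i2 mul.MUL  no-port MUL/MUL
c3: i3 mulh.MUL  no-port MUL/MEM
c4: i4+i5 st.MEM+xor.ALU  dual
c5: i6+i7 add.ALU+sll.ALU  dual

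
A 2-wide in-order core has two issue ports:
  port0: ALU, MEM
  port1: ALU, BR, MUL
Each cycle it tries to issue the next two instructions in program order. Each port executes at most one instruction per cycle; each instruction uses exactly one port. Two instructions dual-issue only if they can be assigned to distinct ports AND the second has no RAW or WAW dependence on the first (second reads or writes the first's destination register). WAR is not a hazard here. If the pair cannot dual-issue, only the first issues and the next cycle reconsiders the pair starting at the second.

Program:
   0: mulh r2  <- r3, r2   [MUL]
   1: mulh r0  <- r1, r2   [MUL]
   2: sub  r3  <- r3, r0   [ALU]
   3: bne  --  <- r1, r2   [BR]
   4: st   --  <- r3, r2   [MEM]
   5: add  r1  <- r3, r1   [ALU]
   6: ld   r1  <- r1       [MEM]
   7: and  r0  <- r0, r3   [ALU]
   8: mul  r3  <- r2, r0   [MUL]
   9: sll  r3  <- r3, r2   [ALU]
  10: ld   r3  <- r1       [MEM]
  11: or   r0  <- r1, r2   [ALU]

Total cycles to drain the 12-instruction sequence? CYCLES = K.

0. mulh.MUL @i0  | no-port MUL/MUL
1. mulh.MUL @i1  | RAW r0
2. sub.ALU;bne.BR @i2/i3  | 2-wide
3. st.MEM;add.ALU @i4/i5  | 2-wide
4. ld.MEM;and.ALU @i6/i7  | 2-wide
5. mul.MUL @i8  | RAW+WAW r3
6. sll.ALU @i9  | WAW r3
7. ld.MEM;or.ALU @i10/i11  | 2-wide

CYCLES = 8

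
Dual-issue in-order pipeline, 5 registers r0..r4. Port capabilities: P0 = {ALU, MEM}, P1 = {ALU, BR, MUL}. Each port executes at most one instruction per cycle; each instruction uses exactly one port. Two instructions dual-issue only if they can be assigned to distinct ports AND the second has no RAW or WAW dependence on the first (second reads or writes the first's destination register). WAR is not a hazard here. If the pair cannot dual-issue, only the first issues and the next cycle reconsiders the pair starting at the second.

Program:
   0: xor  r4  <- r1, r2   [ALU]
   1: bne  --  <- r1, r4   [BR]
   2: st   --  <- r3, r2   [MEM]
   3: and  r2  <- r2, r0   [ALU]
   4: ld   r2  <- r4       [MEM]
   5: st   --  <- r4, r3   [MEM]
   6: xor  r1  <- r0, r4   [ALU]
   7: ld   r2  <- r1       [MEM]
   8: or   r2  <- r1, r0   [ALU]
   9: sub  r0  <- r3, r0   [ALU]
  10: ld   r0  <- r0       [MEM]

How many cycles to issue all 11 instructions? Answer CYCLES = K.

CYCLES = 8

0. xor.ALU @i0  | RAW r4
1. bne.BR/st.MEM @i1/i2  | 2-wide
2. and.ALU @i3  | WAW r2
3. ld.MEM @i4  | no-port MEM/MEM
4. st.MEM/xor.ALU @i5/i6  | 2-wide
5. ld.MEM @i7  | WAW r2
6. or.ALU/sub.ALU @i8/i9  | 2-wide
7. ld.MEM @i10  | tail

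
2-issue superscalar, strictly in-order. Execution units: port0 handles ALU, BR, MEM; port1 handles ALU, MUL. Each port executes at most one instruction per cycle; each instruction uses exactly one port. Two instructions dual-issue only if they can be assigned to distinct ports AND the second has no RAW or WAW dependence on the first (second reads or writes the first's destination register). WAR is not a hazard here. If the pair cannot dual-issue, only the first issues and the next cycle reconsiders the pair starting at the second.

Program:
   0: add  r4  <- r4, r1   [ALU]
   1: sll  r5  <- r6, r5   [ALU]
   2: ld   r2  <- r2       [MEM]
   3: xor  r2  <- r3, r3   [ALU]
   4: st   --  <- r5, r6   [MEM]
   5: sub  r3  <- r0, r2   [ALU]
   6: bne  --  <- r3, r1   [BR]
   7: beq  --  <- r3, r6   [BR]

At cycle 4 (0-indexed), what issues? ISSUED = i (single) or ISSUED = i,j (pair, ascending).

ISSUED = 6

[0] i0+i1  add.ALU;sll.ALU  -- pair
[1] i2  ld.MEM  -- WAW r2
[2] i3+i4  xor.ALU;st.MEM  -- pair
[3] i5  sub.ALU  -- RAW r3
[4] i6  bne.BR  -- no-port BR/BR
[5] i7  beq.BR  -- tail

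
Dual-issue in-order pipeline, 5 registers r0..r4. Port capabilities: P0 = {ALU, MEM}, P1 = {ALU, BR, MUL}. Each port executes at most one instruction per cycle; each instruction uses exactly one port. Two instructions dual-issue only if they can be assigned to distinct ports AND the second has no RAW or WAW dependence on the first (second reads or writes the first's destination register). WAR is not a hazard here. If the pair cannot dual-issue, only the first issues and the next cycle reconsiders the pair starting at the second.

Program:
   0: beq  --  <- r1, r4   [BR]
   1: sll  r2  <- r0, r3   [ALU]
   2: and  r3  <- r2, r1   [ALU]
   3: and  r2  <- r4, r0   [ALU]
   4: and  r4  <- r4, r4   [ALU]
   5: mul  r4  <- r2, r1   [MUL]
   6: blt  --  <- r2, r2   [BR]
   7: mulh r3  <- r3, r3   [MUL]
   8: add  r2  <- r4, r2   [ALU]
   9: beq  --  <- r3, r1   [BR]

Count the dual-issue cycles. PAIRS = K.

#0 head=0: beq.BR+sll.ALU i0/i1 dual
#1 head=2: and.ALU+and.ALU i2/i3 dual
#2 head=4: and.ALU i4 WAW r4
#3 head=5: mul.MUL i5 no-port MUL/BR
#4 head=6: blt.BR i6 no-port BR/MUL
#5 head=7: mulh.MUL+add.ALU i7/i8 dual
#6 head=9: beq.BR i9 tail

PAIRS = 3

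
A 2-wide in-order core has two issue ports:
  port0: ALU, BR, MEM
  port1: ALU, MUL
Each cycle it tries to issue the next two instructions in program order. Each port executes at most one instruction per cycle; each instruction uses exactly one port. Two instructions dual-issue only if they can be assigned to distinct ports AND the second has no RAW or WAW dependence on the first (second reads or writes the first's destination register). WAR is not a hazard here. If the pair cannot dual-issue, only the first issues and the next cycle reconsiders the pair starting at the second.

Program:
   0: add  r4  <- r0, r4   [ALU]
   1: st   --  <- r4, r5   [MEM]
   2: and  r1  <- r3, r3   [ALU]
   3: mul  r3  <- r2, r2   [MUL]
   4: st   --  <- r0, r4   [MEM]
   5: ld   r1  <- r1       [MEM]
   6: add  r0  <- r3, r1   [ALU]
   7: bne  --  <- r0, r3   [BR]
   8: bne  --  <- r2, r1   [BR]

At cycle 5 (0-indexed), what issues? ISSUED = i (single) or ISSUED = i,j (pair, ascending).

ISSUED = 7

c0: i0 add  RAW r4
c1: i1+i2 st+and  dual
c2: i3+i4 mul+st  dual
c3: i5 ld  RAW r1
c4: i6 add  RAW r0
c5: i7 bne  no-port BR/BR
c6: i8 bne  tail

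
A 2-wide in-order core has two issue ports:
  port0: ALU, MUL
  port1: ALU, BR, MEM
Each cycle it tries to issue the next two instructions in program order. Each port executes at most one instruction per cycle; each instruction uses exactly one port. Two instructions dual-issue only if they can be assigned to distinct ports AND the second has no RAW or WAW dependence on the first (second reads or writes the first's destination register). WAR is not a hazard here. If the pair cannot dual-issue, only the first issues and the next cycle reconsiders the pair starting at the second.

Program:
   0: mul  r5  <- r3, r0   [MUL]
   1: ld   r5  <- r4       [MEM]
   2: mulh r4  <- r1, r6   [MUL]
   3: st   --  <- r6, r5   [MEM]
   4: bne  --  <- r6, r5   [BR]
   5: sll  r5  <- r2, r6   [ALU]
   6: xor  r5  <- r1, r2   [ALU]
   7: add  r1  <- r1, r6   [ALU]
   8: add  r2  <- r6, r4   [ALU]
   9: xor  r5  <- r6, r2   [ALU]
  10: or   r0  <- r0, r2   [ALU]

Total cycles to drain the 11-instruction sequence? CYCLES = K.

t=0 i0:mul.MUL ; WAW r5
t=1 i1+i2:ld.MEM mulh.MUL ; 2-wide
t=2 i3:st.MEM ; no-port MEM/BR
t=3 i4+i5:bne.BR sll.ALU ; 2-wide
t=4 i6+i7:xor.ALU add.ALU ; 2-wide
t=5 i8:add.ALU ; RAW r2
t=6 i9+i10:xor.ALU or.ALU ; 2-wide

CYCLES = 7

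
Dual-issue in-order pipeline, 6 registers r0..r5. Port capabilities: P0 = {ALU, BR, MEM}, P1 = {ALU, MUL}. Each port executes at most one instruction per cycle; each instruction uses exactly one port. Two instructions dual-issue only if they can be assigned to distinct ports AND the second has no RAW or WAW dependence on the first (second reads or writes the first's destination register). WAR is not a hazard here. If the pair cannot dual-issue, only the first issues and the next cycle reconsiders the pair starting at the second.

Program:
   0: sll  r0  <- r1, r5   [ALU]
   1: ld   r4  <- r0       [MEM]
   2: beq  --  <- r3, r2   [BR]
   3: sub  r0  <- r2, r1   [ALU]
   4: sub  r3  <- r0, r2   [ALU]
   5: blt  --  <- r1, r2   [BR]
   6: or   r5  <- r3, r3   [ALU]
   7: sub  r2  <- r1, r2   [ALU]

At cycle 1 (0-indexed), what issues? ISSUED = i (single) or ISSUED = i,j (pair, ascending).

0. sll @i0  | RAW r0
1. ld @i1  | no-port MEM/BR
2. beq sub @i2&i3  | pair
3. sub blt @i4&i5  | pair
4. or sub @i6&i7  | pair

ISSUED = 1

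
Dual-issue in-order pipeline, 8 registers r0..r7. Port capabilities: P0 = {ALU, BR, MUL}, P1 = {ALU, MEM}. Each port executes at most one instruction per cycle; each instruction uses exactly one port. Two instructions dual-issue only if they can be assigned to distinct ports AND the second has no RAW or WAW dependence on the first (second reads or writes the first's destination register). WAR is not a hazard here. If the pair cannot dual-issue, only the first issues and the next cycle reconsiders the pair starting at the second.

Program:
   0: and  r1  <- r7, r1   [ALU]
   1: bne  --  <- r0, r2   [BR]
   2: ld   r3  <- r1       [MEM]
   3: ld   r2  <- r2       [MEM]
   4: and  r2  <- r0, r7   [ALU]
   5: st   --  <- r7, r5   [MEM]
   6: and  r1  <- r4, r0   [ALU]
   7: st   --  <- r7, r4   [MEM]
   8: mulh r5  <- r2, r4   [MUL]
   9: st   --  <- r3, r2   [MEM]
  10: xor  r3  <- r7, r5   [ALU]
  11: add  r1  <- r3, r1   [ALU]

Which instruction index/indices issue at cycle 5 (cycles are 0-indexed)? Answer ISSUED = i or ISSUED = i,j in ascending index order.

ISSUED = 8,9

#0 head=0: and;bne i0,i1 2-wide
#1 head=2: ld i2 no-port MEM/MEM
#2 head=3: ld i3 WAW r2
#3 head=4: and;st i4,i5 2-wide
#4 head=6: and;st i6,i7 2-wide
#5 head=8: mulh;st i8,i9 2-wide
#6 head=10: xor i10 RAW r3
#7 head=11: add i11 tail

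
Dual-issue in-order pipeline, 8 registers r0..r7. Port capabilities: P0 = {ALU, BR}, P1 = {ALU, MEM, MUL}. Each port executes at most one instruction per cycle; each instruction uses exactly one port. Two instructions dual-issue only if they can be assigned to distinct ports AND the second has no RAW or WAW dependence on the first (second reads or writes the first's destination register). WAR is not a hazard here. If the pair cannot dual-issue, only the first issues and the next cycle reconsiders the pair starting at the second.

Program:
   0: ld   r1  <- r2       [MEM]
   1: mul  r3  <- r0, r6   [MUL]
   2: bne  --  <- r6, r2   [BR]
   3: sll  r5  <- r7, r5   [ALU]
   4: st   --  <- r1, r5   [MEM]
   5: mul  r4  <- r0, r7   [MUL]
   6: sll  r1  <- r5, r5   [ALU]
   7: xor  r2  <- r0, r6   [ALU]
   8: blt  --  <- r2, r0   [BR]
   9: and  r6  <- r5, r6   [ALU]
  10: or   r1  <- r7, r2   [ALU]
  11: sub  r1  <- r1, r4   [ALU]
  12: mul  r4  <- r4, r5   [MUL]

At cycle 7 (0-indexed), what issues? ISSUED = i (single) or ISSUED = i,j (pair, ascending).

ISSUED = 10

c0: i0 ld.MEM  no-port MEM/MUL
c1: i1/i2 mul.MUL;bne.BR  2-wide
c2: i3 sll.ALU  RAW r5
c3: i4 st.MEM  no-port MEM/MUL
c4: i5/i6 mul.MUL;sll.ALU  2-wide
c5: i7 xor.ALU  RAW r2
c6: i8/i9 blt.BR;and.ALU  2-wide
c7: i10 or.ALU  RAW+WAW r1
c8: i11/i12 sub.ALU;mul.MUL  2-wide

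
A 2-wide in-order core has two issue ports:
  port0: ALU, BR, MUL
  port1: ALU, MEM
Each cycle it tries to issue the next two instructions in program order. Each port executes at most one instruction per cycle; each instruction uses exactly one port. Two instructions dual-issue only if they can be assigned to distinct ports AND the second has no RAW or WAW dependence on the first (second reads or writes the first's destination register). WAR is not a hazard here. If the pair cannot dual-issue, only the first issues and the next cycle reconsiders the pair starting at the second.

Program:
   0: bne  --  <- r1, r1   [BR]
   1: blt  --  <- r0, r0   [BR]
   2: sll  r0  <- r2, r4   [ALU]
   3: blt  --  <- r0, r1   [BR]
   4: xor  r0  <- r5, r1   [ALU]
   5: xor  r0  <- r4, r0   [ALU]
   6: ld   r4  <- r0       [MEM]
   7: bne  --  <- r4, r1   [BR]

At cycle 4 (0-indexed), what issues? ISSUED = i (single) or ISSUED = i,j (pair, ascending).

c0: i0 bne.BR  no-port BR/BR
c1: i1&i2 blt.BR/sll.ALU  pair
c2: i3&i4 blt.BR/xor.ALU  pair
c3: i5 xor.ALU  RAW r0
c4: i6 ld.MEM  RAW r4
c5: i7 bne.BR  tail

ISSUED = 6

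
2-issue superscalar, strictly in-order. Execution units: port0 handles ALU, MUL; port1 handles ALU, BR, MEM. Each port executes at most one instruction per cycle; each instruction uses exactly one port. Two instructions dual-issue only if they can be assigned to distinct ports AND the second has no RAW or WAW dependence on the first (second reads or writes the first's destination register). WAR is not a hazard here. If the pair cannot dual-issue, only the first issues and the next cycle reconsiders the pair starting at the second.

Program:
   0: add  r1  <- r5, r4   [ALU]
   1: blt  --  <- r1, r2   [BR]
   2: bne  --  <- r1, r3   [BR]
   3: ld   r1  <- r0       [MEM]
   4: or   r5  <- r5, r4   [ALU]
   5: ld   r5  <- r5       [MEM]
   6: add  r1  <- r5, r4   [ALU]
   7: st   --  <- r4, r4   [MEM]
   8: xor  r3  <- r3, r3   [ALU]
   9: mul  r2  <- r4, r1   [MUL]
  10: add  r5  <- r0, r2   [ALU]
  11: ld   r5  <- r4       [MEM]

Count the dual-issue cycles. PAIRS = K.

  cy0 -> i0 (add.ALU) RAW r1
  cy1 -> i1 (blt.BR) no-port BR/BR
  cy2 -> i2 (bne.BR) no-port BR/MEM
  cy3 -> i3/i4 (ld.MEM;or.ALU) 2-wide
  cy4 -> i5 (ld.MEM) RAW r5
  cy5 -> i6/i7 (add.ALU;st.MEM) 2-wide
  cy6 -> i8/i9 (xor.ALU;mul.MUL) 2-wide
  cy7 -> i10 (add.ALU) WAW r5
  cy8 -> i11 (ld.MEM) tail

PAIRS = 3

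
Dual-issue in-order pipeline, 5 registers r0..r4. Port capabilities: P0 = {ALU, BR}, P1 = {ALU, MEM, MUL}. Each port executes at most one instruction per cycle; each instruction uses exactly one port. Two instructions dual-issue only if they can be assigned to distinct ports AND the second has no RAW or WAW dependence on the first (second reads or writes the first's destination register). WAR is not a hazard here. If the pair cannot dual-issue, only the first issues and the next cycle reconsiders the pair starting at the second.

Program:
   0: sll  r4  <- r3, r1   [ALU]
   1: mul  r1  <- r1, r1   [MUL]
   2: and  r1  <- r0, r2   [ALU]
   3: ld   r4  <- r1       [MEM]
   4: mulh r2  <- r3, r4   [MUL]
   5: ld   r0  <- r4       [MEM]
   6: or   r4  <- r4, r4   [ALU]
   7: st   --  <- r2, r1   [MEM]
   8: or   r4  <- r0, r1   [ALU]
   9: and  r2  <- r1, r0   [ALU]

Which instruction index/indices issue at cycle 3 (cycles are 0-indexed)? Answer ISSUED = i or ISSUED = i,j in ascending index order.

ISSUED = 4

t=0 i0,i1:sll.ALU;mul.MUL ; pair
t=1 i2:and.ALU ; RAW r1
t=2 i3:ld.MEM ; no-port MEM/MUL
t=3 i4:mulh.MUL ; no-port MUL/MEM
t=4 i5,i6:ld.MEM;or.ALU ; pair
t=5 i7,i8:st.MEM;or.ALU ; pair
t=6 i9:and.ALU ; tail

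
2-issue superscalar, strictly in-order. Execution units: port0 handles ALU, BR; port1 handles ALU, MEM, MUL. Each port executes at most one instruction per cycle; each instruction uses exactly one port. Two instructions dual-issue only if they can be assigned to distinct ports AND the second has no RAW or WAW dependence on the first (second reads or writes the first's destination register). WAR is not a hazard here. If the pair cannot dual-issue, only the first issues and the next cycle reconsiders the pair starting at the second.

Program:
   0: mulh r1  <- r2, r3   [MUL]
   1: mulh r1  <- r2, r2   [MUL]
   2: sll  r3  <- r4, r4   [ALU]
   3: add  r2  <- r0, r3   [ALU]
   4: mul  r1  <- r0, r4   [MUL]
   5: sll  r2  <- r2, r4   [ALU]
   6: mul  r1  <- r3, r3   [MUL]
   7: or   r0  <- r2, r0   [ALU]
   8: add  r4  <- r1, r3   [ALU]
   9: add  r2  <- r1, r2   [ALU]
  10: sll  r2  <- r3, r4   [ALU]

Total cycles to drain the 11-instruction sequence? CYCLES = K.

CYCLES = 7

t=0 i0:mulh.MUL ; no-port MUL/MUL
t=1 i1/i2:mulh.MUL/sll.ALU ; pair
t=2 i3/i4:add.ALU/mul.MUL ; pair
t=3 i5/i6:sll.ALU/mul.MUL ; pair
t=4 i7/i8:or.ALU/add.ALU ; pair
t=5 i9:add.ALU ; WAW r2
t=6 i10:sll.ALU ; tail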